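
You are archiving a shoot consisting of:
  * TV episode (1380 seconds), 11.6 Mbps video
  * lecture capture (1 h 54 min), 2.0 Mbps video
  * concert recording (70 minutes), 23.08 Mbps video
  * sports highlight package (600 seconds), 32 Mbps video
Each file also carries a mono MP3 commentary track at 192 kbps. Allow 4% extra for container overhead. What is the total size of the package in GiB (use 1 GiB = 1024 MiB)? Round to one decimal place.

Audio: 192 kbps = 0.192 Mbps.
TV episode: 11.792 Mbps × 1380 s × 1.04 = 16923.9 Mb
lecture capture: 2.192 Mbps × 6840 s × 1.04 = 15593.0 Mb
concert recording: 23.272 Mbps × 4200 s × 1.04 = 101652.1 Mb
sports highlight package: 32.192 Mbps × 600 s × 1.04 = 20087.8 Mb
Total: 154256.8 Mb = 19282.1 MB.
= 17.96 GiB.

18.0 GiB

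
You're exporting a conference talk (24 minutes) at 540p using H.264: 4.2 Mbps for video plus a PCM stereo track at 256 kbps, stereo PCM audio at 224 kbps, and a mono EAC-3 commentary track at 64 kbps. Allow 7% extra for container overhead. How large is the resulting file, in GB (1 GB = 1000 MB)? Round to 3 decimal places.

0.914 GB

24 min = 1440 s
Audio total: 256 + 224 + 64 = 544 kbps = 0.544 Mbps.
Total bitrate: 4.2 + 0.544 = 4.744 Mbps.
Stream data: 4.744 Mbps × 1440 s = 6831.4 Mb.
With 7% container overhead: ×1.07.
7,310 Mb ÷ 8 = 913.7 MB → 0.9137 GB.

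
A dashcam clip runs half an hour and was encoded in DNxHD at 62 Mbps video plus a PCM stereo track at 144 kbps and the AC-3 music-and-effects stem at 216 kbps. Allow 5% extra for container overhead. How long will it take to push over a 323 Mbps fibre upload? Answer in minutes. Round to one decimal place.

6.1 minutes

30 min = 1800 s
Audio total: 144 + 216 = 360 kbps = 0.360 Mbps.
Total bitrate: 62.360 Mbps.
File: 62.360 Mbps × 1800 s = 112248.0 Mb.
With 5% container overhead: ×1.05. → 117860.4 Mb.
At 323 Mbps: 117860.4 / 323 = 364.9 s ≈ 6.08 minutes.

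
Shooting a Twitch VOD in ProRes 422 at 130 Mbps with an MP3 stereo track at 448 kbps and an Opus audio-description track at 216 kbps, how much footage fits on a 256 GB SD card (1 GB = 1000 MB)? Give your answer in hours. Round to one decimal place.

4.4 hours

Audio total: 448 + 216 = 664 kbps = 0.664 Mbps.
Total bitrate: 130 + 0.664 = 130.664 Mbps.
Capacity: 256 GB = 2,048,000 Mb.
Recording time: 2,048,000 / 130.664 = 15,674 s ≈ 4.35 hours.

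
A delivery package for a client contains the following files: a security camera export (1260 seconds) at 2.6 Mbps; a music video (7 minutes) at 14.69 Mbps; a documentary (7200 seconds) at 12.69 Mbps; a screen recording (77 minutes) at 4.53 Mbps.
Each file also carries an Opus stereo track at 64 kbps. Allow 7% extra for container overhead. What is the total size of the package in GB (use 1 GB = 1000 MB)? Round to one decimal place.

16.4 GB

Audio: 64 kbps = 0.064 Mbps.
security camera export: 2.664 Mbps × 1260 s × 1.07 = 3591.6 Mb
music video: 14.754 Mbps × 420 s × 1.07 = 6630.4 Mb
documentary: 12.754 Mbps × 7200 s × 1.07 = 98256.8 Mb
screen recording: 4.594 Mbps × 4620 s × 1.07 = 22710.0 Mb
Total: 131188.8 Mb = 16398.6 MB.
= 16.40 GB.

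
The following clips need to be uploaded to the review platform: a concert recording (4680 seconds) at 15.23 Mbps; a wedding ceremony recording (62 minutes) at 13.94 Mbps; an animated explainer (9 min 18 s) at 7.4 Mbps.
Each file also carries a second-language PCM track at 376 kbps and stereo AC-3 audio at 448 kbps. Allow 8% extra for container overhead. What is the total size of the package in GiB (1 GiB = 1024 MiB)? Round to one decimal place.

Audio total: 376 + 448 = 824 kbps = 0.824 Mbps.
concert recording: 16.054 Mbps × 4680 s × 1.08 = 81143.3 Mb
wedding ceremony recording: 14.764 Mbps × 3720 s × 1.08 = 59315.8 Mb
animated explainer: 8.224 Mbps × 558 s × 1.08 = 4956.1 Mb
Total: 145415.3 Mb = 18176.9 MB.
= 16.93 GiB.

16.9 GiB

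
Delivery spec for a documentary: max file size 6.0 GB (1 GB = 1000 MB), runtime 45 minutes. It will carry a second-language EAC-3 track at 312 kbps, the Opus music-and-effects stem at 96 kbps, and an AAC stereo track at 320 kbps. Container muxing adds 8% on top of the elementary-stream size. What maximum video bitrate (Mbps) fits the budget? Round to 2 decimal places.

Budget: 6.0 GB = 48000.0 Mb.
Stream payload after overhead: 48000.0 / 1.08 = 44444.4 Mb.
45 min = 2700 s
Total bitrate budget: 44444.4 Mb / 2700 s = 16.461 Mbps.
Audio total: 312 + 96 + 320 = 728 kbps = 0.728 Mbps.
Video: 16.461 − 0.728 = 15.733 Mbps.

15.73 Mbps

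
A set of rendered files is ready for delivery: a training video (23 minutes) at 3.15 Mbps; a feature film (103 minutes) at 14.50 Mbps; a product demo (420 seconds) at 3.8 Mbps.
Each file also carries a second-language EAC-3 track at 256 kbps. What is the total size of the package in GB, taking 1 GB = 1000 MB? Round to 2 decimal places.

Audio: 256 kbps = 0.256 Mbps.
training video: 3.406 Mbps × 1380 s = 4700.3 Mb
feature film: 14.756 Mbps × 6180 s = 91192.1 Mb
product demo: 4.056 Mbps × 420 s = 1703.5 Mb
Total: 97595.9 Mb = 12199.5 MB.
= 12.20 GB.

12.20 GB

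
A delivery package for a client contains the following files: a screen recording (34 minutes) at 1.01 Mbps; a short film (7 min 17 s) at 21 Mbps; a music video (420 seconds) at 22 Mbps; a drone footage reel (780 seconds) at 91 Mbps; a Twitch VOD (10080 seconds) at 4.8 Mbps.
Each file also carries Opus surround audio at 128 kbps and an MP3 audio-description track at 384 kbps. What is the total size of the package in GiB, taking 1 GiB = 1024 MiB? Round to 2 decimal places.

Audio total: 128 + 384 = 512 kbps = 0.512 Mbps.
screen recording: 1.522 Mbps × 2040 s = 3104.9 Mb
short film: 21.512 Mbps × 437 s = 9400.7 Mb
music video: 22.512 Mbps × 420 s = 9455.0 Mb
drone footage reel: 91.512 Mbps × 780 s = 71379.4 Mb
Twitch VOD: 5.312 Mbps × 10080 s = 53545.0 Mb
Total: 146885.0 Mb = 18360.6 MB.
= 17.10 GiB.

17.10 GiB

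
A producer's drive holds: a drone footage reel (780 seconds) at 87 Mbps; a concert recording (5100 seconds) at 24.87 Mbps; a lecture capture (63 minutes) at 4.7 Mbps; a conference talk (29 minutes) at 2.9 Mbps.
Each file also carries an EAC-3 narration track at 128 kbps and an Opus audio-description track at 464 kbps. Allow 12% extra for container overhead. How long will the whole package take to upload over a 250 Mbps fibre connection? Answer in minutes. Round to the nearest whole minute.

Audio total: 128 + 464 = 592 kbps = 0.592 Mbps.
drone footage reel: 87.592 Mbps × 780 s × 1.12 = 76520.4 Mb
concert recording: 25.462 Mbps × 5100 s × 1.12 = 145438.9 Mb
lecture capture: 5.292 Mbps × 3780 s × 1.12 = 22404.2 Mb
conference talk: 3.492 Mbps × 1740 s × 1.12 = 6805.2 Mb
Total: 251168.7 Mb = 31396.1 MB.
At 250 Mbps: 251168.7 / 250 = 1005 s ≈ 16.7 minutes.

17 minutes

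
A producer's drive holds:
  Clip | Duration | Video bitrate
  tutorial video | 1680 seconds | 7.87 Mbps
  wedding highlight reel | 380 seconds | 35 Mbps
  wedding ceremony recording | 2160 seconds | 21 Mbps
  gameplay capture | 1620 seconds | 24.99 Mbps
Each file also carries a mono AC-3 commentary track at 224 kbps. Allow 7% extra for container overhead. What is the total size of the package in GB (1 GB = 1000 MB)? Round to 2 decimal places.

Audio: 224 kbps = 0.224 Mbps.
tutorial video: 8.094 Mbps × 1680 s × 1.07 = 14549.8 Mb
wedding highlight reel: 35.224 Mbps × 380 s × 1.07 = 14322.1 Mb
wedding ceremony recording: 21.224 Mbps × 2160 s × 1.07 = 49052.9 Mb
gameplay capture: 25.214 Mbps × 1620 s × 1.07 = 43705.9 Mb
Total: 121630.7 Mb = 15203.8 MB.
= 15.20 GB.

15.20 GB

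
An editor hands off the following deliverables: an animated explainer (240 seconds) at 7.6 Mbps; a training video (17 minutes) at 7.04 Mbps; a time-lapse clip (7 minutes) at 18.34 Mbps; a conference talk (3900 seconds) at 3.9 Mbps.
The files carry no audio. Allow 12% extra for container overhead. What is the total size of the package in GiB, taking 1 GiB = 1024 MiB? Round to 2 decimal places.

animated explainer: 7.600 Mbps × 240 s × 1.12 = 2042.9 Mb
training video: 7.040 Mbps × 1020 s × 1.12 = 8042.5 Mb
time-lapse clip: 18.340 Mbps × 420 s × 1.12 = 8627.1 Mb
conference talk: 3.900 Mbps × 3900 s × 1.12 = 17035.2 Mb
Total: 35747.7 Mb = 4468.5 MB.
= 4.162 GiB.

4.16 GiB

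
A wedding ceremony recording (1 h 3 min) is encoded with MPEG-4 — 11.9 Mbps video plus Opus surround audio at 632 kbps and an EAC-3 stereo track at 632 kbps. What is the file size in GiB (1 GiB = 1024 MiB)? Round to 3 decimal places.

5.793 GiB

1 h 3 min = 63 min = 3780 s
Audio total: 632 + 632 = 1264 kbps = 1.264 Mbps.
Total bitrate: 11.9 + 1.264 = 13.164 Mbps.
Stream data: 13.164 Mbps × 3780 s = 49759.9 Mb.
49,760 Mb = 6,219,990,000 bytes ÷ 1,073,741,824 = 5.793 GiB.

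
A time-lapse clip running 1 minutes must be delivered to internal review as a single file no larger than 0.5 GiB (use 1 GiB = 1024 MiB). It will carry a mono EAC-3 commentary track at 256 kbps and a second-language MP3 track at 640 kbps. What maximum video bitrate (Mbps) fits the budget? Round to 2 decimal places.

70.69 Mbps

Budget: 0.5 GiB = 4295.0 Mb.
Total bitrate budget: 4295.0 Mb / 60 s = 71.583 Mbps.
Audio total: 256 + 640 = 896 kbps = 0.896 Mbps.
Video: 71.583 − 0.896 = 70.687 Mbps.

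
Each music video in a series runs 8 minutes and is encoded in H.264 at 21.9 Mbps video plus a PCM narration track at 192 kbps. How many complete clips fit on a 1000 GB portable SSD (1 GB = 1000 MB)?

8 min = 480 s
Audio: 192 kbps = 0.192 Mbps.
Total bitrate: 22.092 Mbps.
Per item: 22.092 Mbps × 480 s = 10,604 Mb = 1,326 MB.
Capacity: 1000 GB = 8,000,000 Mb; 754.42 items → 754 complete.

754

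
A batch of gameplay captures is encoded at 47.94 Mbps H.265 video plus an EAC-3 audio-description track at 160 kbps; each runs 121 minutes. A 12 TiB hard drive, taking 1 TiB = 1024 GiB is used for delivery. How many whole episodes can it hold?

302

121 min = 7260 s
Audio: 160 kbps = 0.160 Mbps.
Total bitrate: 48.100 Mbps.
Per item: 48.100 Mbps × 7260 s = 349,206 Mb = 43,651 MB.
Capacity: 12 TiB = 105,553,116 Mb; 302.27 items → 302 complete.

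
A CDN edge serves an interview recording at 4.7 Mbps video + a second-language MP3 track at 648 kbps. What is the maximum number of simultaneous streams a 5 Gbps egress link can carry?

Audio: 648 kbps = 0.648 Mbps.
Per-viewer media rate: 5.348 Mbps.
5 Gbps = 5,000 Mbps; 5,000 / 5.348 = 934.93 → 934 viewers.

934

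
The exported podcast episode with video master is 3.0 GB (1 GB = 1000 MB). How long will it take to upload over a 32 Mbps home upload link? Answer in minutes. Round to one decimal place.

12.5 minutes

File: 3.0 GB = 24000.0 Mb.
At 32 Mbps: 24000.0 / 32 = 750.0 s ≈ 12.5 minutes.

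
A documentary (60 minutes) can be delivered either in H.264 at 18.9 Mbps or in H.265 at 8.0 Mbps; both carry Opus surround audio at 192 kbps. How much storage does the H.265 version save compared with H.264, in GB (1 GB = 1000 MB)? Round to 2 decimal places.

4.91 GB

60 min = 3600 s
Audio: 192 kbps = 0.192 Mbps.
H.264: 19.092 Mbps × 3600 s = 68731.2 Mb = 8.591 GB.
H.265: 8.192 Mbps × 3600 s = 29491.2 Mb = 3.686 GB.
Saving: 8.591 − 3.686 = 4.905 GB.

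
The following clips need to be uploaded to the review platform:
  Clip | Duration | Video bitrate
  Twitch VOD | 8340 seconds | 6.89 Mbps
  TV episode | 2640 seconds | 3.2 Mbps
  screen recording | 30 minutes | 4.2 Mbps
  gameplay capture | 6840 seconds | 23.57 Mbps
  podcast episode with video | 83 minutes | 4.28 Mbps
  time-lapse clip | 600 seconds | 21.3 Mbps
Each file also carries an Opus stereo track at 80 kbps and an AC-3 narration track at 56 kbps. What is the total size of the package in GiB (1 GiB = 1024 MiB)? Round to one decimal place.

31.7 GiB

Audio total: 80 + 56 = 136 kbps = 0.136 Mbps.
Twitch VOD: 7.026 Mbps × 8340 s = 58596.8 Mb
TV episode: 3.336 Mbps × 2640 s = 8807.0 Mb
screen recording: 4.336 Mbps × 1800 s = 7804.8 Mb
gameplay capture: 23.706 Mbps × 6840 s = 162149.0 Mb
podcast episode with video: 4.416 Mbps × 4980 s = 21991.7 Mb
time-lapse clip: 21.436 Mbps × 600 s = 12861.6 Mb
Total: 272211.0 Mb = 34026.4 MB.
= 31.69 GiB.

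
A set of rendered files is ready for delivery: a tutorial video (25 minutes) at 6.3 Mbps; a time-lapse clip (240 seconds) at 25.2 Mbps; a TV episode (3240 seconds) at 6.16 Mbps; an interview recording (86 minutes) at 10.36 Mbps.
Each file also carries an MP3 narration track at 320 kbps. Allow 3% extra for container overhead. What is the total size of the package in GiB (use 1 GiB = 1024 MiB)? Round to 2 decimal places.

11.05 GiB

Audio: 320 kbps = 0.320 Mbps.
tutorial video: 6.620 Mbps × 1500 s × 1.03 = 10227.9 Mb
time-lapse clip: 25.520 Mbps × 240 s × 1.03 = 6308.5 Mb
TV episode: 6.480 Mbps × 3240 s × 1.03 = 21625.1 Mb
interview recording: 10.680 Mbps × 5160 s × 1.03 = 56762.1 Mb
Total: 94923.6 Mb = 11865.4 MB.
= 11.05 GiB.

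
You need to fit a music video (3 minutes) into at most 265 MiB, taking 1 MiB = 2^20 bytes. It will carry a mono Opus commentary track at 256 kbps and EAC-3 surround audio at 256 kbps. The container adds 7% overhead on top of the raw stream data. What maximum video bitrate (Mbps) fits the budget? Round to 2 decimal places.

Budget: 265 MiB = 2223.0 Mb.
Stream payload after overhead: 2223.0 / 1.07 = 2077.6 Mb.
3 min = 180 s
Total bitrate budget: 2077.6 Mb / 180 s = 11.542 Mbps.
Audio total: 256 + 256 = 512 kbps = 0.512 Mbps.
Video: 11.542 − 0.512 = 11.030 Mbps.

11.03 Mbps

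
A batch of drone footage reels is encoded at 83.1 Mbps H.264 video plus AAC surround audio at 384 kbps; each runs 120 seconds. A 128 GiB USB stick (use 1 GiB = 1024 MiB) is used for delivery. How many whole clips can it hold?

109

Audio: 384 kbps = 0.384 Mbps.
Total bitrate: 83.484 Mbps.
Per item: 83.484 Mbps × 120 s = 10,018 Mb = 1,252 MB.
Capacity: 128 GiB = 1,099,512 Mb; 109.75 items → 109 complete.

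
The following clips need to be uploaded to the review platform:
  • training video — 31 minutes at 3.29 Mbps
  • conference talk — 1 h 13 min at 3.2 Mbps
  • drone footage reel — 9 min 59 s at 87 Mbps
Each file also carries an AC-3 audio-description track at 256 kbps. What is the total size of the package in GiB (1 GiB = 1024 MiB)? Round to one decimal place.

Audio: 256 kbps = 0.256 Mbps.
training video: 3.546 Mbps × 1860 s = 6595.6 Mb
conference talk: 3.456 Mbps × 4380 s = 15137.3 Mb
drone footage reel: 87.256 Mbps × 599 s = 52266.3 Mb
Total: 73999.2 Mb = 9249.9 MB.
= 8.615 GiB.

8.6 GiB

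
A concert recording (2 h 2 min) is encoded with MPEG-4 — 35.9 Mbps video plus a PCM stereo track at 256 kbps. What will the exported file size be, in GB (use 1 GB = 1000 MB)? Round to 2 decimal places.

2 h 2 min = 122 min = 7320 s
Audio: 256 kbps = 0.256 Mbps.
Total bitrate: 35.9 + 0.256 = 36.156 Mbps.
Stream data: 36.156 Mbps × 7320 s = 264661.9 Mb.
264,662 Mb ÷ 8 = 33,083 MB → 33.08 GB.

33.08 GB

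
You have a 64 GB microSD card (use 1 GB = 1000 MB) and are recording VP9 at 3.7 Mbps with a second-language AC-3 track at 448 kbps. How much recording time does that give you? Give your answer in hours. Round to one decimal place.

Audio: 448 kbps = 0.448 Mbps.
Total bitrate: 3.7 + 0.448 = 4.148 Mbps.
Capacity: 64 GB = 512,000 Mb.
Recording time: 512,000 / 4.148 = 123,433 s ≈ 34.3 hours.

34.3 hours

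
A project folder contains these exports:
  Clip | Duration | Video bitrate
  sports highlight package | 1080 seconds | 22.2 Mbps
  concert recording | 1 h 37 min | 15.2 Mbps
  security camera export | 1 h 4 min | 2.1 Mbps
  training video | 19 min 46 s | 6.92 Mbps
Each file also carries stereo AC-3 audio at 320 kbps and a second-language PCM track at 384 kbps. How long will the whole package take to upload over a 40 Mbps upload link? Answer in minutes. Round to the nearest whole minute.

57 minutes

Audio total: 320 + 384 = 704 kbps = 0.704 Mbps.
sports highlight package: 22.904 Mbps × 1080 s = 24736.3 Mb
concert recording: 15.904 Mbps × 5820 s = 92561.3 Mb
security camera export: 2.804 Mbps × 3840 s = 10767.4 Mb
training video: 7.624 Mbps × 1186 s = 9042.1 Mb
Total: 137107.0 Mb = 17138.4 MB.
At 40 Mbps: 137107.0 / 40 = 3428 s ≈ 57.1 minutes.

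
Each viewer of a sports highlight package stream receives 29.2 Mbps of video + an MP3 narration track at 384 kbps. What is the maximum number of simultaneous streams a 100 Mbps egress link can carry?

Audio: 384 kbps = 0.384 Mbps.
Per-viewer media rate: 29.584 Mbps.
100 Mbps = 100.0 Mbps; 100.0 / 29.584 = 3.38 → 3 viewers.

3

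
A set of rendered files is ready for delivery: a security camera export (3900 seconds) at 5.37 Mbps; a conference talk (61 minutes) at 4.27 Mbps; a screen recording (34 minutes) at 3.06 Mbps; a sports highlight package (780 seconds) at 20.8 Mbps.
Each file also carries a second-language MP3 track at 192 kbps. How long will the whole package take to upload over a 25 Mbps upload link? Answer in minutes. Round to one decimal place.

40.7 minutes

Audio: 192 kbps = 0.192 Mbps.
security camera export: 5.562 Mbps × 3900 s = 21691.8 Mb
conference talk: 4.462 Mbps × 3660 s = 16330.9 Mb
screen recording: 3.252 Mbps × 2040 s = 6634.1 Mb
sports highlight package: 20.992 Mbps × 780 s = 16373.8 Mb
Total: 61030.6 Mb = 7628.8 MB.
At 25 Mbps: 61030.6 / 25 = 2441 s ≈ 40.7 minutes.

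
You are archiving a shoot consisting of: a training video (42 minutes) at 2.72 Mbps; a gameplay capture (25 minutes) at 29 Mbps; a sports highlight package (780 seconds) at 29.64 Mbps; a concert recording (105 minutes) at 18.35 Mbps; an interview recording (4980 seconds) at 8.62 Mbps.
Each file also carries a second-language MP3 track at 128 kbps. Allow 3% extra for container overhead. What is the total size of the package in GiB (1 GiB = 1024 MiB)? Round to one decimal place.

28.1 GiB

Audio: 128 kbps = 0.128 Mbps.
training video: 2.848 Mbps × 2520 s × 1.03 = 7392.3 Mb
gameplay capture: 29.128 Mbps × 1500 s × 1.03 = 45002.8 Mb
sports highlight package: 29.768 Mbps × 780 s × 1.03 = 23915.6 Mb
concert recording: 18.478 Mbps × 6300 s × 1.03 = 119903.7 Mb
interview recording: 8.748 Mbps × 4980 s × 1.03 = 44872.0 Mb
Total: 241086.4 Mb = 30135.8 MB.
= 28.07 GiB.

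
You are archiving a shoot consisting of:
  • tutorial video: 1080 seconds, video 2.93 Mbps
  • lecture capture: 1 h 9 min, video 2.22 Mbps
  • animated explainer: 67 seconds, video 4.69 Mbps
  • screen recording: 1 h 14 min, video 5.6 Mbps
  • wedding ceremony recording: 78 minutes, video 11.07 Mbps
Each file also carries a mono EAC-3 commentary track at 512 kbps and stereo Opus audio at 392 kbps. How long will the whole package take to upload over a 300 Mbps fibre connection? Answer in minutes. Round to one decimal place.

Audio total: 512 + 392 = 904 kbps = 0.904 Mbps.
tutorial video: 3.834 Mbps × 1080 s = 4140.7 Mb
lecture capture: 3.124 Mbps × 4140 s = 12933.4 Mb
animated explainer: 5.594 Mbps × 67 s = 374.8 Mb
screen recording: 6.504 Mbps × 4440 s = 28877.8 Mb
wedding ceremony recording: 11.974 Mbps × 4680 s = 56038.3 Mb
Total: 102365.0 Mb = 12795.6 MB.
At 300 Mbps: 102365.0 / 300 = 341 s ≈ 5.69 minutes.

5.7 minutes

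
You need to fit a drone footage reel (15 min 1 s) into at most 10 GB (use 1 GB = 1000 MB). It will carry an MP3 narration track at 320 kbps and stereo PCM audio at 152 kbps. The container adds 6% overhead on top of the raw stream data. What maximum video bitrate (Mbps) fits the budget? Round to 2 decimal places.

83.29 Mbps

Budget: 10 GB = 80000.0 Mb.
Stream payload after overhead: 80000.0 / 1.06 = 75471.7 Mb.
15 min 1 s = 901 s
Total bitrate budget: 75471.7 Mb / 901 s = 83.764 Mbps.
Audio total: 320 + 152 = 472 kbps = 0.472 Mbps.
Video: 83.764 − 0.472 = 83.292 Mbps.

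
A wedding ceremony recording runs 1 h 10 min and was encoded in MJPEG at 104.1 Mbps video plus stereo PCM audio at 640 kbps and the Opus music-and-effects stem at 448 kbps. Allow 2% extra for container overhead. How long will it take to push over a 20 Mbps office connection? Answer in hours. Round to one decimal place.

1 h 10 min = 70 min = 4200 s
Audio total: 640 + 448 = 1088 kbps = 1.088 Mbps.
Total bitrate: 105.188 Mbps.
File: 105.188 Mbps × 4200 s = 441789.6 Mb.
With 2% container overhead: ×1.02. → 450625.4 Mb.
At 20 Mbps: 450625.4 / 20 = 22531.3 s ≈ 6.26 hours.

6.3 hours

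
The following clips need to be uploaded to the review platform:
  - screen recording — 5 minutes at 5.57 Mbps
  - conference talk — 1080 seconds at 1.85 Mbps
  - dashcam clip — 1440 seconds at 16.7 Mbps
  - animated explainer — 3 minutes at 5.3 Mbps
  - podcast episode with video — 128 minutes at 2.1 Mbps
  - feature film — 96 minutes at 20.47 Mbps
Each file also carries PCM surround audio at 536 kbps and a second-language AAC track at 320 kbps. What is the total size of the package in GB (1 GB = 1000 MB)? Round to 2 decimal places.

22.10 GB

Audio total: 536 + 320 = 856 kbps = 0.856 Mbps.
screen recording: 6.426 Mbps × 300 s = 1927.8 Mb
conference talk: 2.706 Mbps × 1080 s = 2922.5 Mb
dashcam clip: 17.556 Mbps × 1440 s = 25280.6 Mb
animated explainer: 6.156 Mbps × 180 s = 1108.1 Mb
podcast episode with video: 2.956 Mbps × 7680 s = 22702.1 Mb
feature film: 21.326 Mbps × 5760 s = 122837.8 Mb
Total: 176778.8 Mb = 22097.4 MB.
= 22.10 GB.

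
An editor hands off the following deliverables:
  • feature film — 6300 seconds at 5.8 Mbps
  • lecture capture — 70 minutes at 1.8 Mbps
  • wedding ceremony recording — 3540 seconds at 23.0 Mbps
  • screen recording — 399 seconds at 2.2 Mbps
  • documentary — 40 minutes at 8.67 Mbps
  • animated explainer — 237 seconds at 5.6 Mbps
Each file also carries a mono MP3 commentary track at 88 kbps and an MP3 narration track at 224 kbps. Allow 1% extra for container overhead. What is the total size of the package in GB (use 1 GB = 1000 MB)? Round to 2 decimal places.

Audio total: 88 + 224 = 312 kbps = 0.312 Mbps.
feature film: 6.112 Mbps × 6300 s × 1.01 = 38890.7 Mb
lecture capture: 2.112 Mbps × 4200 s × 1.01 = 8959.1 Mb
wedding ceremony recording: 23.312 Mbps × 3540 s × 1.01 = 83349.7 Mb
screen recording: 2.512 Mbps × 399 s × 1.01 = 1012.3 Mb
documentary: 8.982 Mbps × 2400 s × 1.01 = 21772.4 Mb
animated explainer: 5.912 Mbps × 237 s × 1.01 = 1415.2 Mb
Total: 155399.3 Mb = 19424.9 MB.
= 19.42 GB.

19.42 GB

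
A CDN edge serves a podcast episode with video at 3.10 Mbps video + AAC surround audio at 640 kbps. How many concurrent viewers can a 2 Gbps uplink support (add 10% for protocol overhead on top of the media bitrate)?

Audio: 640 kbps = 0.640 Mbps.
Per-viewer media rate: 3.740 Mbps.
On the wire with 10% overhead: 4.114 Mbps.
2 Gbps = 2,000 Mbps; 2,000 / 4.114 = 486.14 → 486 viewers.

486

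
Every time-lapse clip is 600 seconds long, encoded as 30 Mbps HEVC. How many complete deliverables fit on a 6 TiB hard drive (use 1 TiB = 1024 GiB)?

2932

Per item: 30.000 Mbps × 600 s = 18,000 Mb = 2,250 MB.
Capacity: 6 TiB = 52,776,558 Mb; 2932.03 items → 2932 complete.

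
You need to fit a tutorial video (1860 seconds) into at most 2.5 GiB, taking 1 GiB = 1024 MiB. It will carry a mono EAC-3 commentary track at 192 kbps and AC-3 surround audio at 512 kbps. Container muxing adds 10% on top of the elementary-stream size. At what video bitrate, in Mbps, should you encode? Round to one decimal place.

9.8 Mbps

Budget: 2.5 GiB = 21474.8 Mb.
Stream payload after overhead: 21474.8 / 1.10 = 19522.6 Mb.
Total bitrate budget: 19522.6 Mb / 1860 s = 10.496 Mbps.
Audio total: 192 + 512 = 704 kbps = 0.704 Mbps.
Video: 10.496 − 0.704 = 9.792 Mbps.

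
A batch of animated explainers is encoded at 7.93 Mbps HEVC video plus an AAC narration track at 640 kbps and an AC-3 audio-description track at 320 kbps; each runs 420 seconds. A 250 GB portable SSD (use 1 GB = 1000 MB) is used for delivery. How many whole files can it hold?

Audio total: 640 + 320 = 960 kbps = 0.960 Mbps.
Total bitrate: 8.890 Mbps.
Per item: 8.890 Mbps × 420 s = 3,734 Mb = 466.7 MB.
Capacity: 250 GB = 2,000,000 Mb; 535.65 items → 535 complete.

535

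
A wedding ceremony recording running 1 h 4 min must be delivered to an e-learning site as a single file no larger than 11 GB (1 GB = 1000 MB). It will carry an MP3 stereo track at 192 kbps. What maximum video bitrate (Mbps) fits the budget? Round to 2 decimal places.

22.72 Mbps

Budget: 11 GB = 88000.0 Mb.
1 h 4 min = 64 min = 3840 s
Total bitrate budget: 88000.0 Mb / 3840 s = 22.917 Mbps.
Audio: 192 kbps = 0.192 Mbps.
Video: 22.917 − 0.192 = 22.725 Mbps.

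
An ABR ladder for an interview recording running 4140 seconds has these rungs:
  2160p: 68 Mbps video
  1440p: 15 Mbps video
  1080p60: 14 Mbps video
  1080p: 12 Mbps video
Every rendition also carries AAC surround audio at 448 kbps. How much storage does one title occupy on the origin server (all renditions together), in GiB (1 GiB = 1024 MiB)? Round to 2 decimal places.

Audio: 448 kbps = 0.448 Mbps.
Sum of rendition bitrates: (68+0.448) + (15+0.448) + (14+0.448) + (12+0.448) = 110.792 Mbps.
× 4140 s = 458,679 Mb = 57,335 MB = 53.40 GiB.

53.40 GiB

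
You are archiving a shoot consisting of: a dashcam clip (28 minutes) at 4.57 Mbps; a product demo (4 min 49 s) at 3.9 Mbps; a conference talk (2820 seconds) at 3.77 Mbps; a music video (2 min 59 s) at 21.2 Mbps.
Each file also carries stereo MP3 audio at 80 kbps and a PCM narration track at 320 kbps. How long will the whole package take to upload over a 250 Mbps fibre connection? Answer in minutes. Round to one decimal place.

1.7 minutes

Audio total: 80 + 320 = 400 kbps = 0.400 Mbps.
dashcam clip: 4.970 Mbps × 1680 s = 8349.6 Mb
product demo: 4.300 Mbps × 289 s = 1242.7 Mb
conference talk: 4.170 Mbps × 2820 s = 11759.4 Mb
music video: 21.600 Mbps × 179 s = 3866.4 Mb
Total: 25218.1 Mb = 3152.3 MB.
At 250 Mbps: 25218.1 / 250 = 101 s ≈ 1.68 minutes.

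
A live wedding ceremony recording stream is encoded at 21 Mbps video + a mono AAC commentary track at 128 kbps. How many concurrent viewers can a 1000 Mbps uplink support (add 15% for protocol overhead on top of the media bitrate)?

41

Audio: 128 kbps = 0.128 Mbps.
Per-viewer media rate: 21.128 Mbps.
On the wire with 15% overhead: 24.297 Mbps.
1000 Mbps = 1,000 Mbps; 1,000 / 24.297 = 41.16 → 41 viewers.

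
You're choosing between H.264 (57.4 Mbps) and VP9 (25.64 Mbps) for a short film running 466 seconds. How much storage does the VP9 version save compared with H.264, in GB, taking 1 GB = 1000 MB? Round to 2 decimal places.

H.264: 57.400 Mbps × 466 s = 26748.4 Mb = 3.344 GB.
VP9: 25.640 Mbps × 466 s = 11948.2 Mb = 1.494 GB.
Saving: 3.344 − 1.494 = 1.850 GB.

1.85 GB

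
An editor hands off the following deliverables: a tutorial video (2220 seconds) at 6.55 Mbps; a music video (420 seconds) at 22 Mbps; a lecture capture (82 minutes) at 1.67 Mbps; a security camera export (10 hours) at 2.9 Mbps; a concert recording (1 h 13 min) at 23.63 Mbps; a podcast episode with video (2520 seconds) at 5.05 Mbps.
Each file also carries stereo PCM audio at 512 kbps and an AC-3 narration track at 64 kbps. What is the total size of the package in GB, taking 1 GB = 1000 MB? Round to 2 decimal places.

35.21 GB

Audio total: 512 + 64 = 576 kbps = 0.576 Mbps.
tutorial video: 7.126 Mbps × 2220 s = 15819.7 Mb
music video: 22.576 Mbps × 420 s = 9481.9 Mb
lecture capture: 2.246 Mbps × 4920 s = 11050.3 Mb
security camera export: 3.476 Mbps × 36000 s = 125136.0 Mb
concert recording: 24.206 Mbps × 4380 s = 106022.3 Mb
podcast episode with video: 5.626 Mbps × 2520 s = 14177.5 Mb
Total: 281687.8 Mb = 35211.0 MB.
= 35.21 GB.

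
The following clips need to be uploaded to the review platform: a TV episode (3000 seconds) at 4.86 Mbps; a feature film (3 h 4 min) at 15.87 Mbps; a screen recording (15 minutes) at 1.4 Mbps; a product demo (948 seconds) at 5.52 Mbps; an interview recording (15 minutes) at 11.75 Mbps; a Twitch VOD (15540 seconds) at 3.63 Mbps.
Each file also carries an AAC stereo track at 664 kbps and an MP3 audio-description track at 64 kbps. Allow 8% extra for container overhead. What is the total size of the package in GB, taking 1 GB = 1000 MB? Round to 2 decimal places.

38.72 GB

Audio total: 664 + 64 = 728 kbps = 0.728 Mbps.
TV episode: 5.588 Mbps × 3000 s × 1.08 = 18105.1 Mb
feature film: 16.598 Mbps × 11040 s × 1.08 = 197901.3 Mb
screen recording: 2.128 Mbps × 900 s × 1.08 = 2068.4 Mb
product demo: 6.248 Mbps × 948 s × 1.08 = 6397.0 Mb
interview recording: 12.478 Mbps × 900 s × 1.08 = 12128.6 Mb
Twitch VOD: 4.358 Mbps × 15540 s × 1.08 = 73141.2 Mb
Total: 309741.6 Mb = 38717.7 MB.
= 38.72 GB.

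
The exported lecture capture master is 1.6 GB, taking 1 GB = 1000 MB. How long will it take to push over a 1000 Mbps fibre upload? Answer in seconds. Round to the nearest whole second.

13 seconds

File: 1.6 GB = 12800.0 Mb.
At 1000 Mbps: 12800.0 / 1000 = 12.8 s ≈ 12.8 seconds.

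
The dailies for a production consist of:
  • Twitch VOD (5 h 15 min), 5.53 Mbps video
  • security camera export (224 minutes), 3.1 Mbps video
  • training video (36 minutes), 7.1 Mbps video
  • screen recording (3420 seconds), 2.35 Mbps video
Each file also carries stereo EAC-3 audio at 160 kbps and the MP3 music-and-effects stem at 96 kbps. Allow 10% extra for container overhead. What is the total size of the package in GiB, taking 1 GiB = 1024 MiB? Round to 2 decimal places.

22.96 GiB

Audio total: 160 + 96 = 256 kbps = 0.256 Mbps.
Twitch VOD: 5.786 Mbps × 18900 s × 1.10 = 120290.9 Mb
security camera export: 3.356 Mbps × 13440 s × 1.10 = 49615.1 Mb
training video: 7.356 Mbps × 2160 s × 1.10 = 17477.9 Mb
screen recording: 2.606 Mbps × 3420 s × 1.10 = 9803.8 Mb
Total: 197187.7 Mb = 24648.5 MB.
= 22.96 GiB.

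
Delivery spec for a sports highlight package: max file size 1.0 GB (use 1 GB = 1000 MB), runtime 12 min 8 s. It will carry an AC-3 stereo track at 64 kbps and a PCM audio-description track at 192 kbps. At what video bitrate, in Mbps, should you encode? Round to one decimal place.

Budget: 1.0 GB = 8000.0 Mb.
12 min 8 s = 728 s
Total bitrate budget: 8000.0 Mb / 728 s = 10.989 Mbps.
Audio total: 64 + 192 = 256 kbps = 0.256 Mbps.
Video: 10.989 − 0.256 = 10.733 Mbps.

10.7 Mbps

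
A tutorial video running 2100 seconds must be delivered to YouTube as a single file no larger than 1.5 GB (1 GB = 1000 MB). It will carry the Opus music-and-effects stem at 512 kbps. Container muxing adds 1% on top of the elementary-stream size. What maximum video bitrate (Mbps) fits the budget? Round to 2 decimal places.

5.15 Mbps

Budget: 1.5 GB = 12000.0 Mb.
Stream payload after overhead: 12000.0 / 1.01 = 11881.2 Mb.
Total bitrate budget: 11881.2 Mb / 2100 s = 5.658 Mbps.
Audio: 512 kbps = 0.512 Mbps.
Video: 5.658 − 0.512 = 5.146 Mbps.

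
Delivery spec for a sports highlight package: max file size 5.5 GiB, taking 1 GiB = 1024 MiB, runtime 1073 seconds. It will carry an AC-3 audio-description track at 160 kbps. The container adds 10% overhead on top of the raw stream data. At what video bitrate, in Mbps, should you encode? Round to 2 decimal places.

39.87 Mbps

Budget: 5.5 GiB = 47244.6 Mb.
Stream payload after overhead: 47244.6 / 1.10 = 42949.7 Mb.
Total bitrate budget: 42949.7 Mb / 1073 s = 40.028 Mbps.
Audio: 160 kbps = 0.160 Mbps.
Video: 40.028 − 0.160 = 39.868 Mbps.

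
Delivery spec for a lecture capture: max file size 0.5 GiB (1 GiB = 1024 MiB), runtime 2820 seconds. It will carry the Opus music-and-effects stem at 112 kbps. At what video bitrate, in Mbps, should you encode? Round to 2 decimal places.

Budget: 0.5 GiB = 4295.0 Mb.
Total bitrate budget: 4295.0 Mb / 2820 s = 1.523 Mbps.
Audio: 112 kbps = 0.112 Mbps.
Video: 1.523 − 0.112 = 1.411 Mbps.

1.41 Mbps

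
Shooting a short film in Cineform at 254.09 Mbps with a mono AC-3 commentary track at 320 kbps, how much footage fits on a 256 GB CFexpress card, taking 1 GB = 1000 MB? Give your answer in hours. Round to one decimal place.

2.2 hours

Audio: 320 kbps = 0.320 Mbps.
Total bitrate: 254.09 + 0.320 = 254.410 Mbps.
Capacity: 256 GB = 2,048,000 Mb.
Recording time: 2,048,000 / 254.410 = 8,050 s ≈ 2.24 hours.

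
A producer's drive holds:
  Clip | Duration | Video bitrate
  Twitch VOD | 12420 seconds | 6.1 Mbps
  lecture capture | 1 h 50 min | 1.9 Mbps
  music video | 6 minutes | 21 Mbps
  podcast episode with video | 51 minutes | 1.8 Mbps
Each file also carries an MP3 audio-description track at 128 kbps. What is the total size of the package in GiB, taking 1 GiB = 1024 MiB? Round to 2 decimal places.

Audio: 128 kbps = 0.128 Mbps.
Twitch VOD: 6.228 Mbps × 12420 s = 77351.8 Mb
lecture capture: 2.028 Mbps × 6600 s = 13384.8 Mb
music video: 21.128 Mbps × 360 s = 7606.1 Mb
podcast episode with video: 1.928 Mbps × 3060 s = 5899.7 Mb
Total: 104242.3 Mb = 13030.3 MB.
= 12.14 GiB.

12.14 GiB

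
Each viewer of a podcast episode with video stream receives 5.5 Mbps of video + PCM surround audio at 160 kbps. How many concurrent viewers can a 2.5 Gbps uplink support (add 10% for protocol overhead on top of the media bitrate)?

Audio: 160 kbps = 0.160 Mbps.
Per-viewer media rate: 5.660 Mbps.
On the wire with 10% overhead: 6.226 Mbps.
2.5 Gbps = 2,500 Mbps; 2,500 / 6.226 = 401.54 → 401 viewers.

401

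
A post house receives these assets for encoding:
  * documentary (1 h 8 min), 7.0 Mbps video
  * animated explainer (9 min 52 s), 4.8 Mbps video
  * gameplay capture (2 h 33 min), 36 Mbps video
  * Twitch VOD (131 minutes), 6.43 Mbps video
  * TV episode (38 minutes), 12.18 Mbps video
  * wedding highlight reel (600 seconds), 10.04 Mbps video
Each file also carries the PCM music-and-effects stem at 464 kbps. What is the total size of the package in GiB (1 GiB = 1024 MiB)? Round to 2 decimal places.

53.27 GiB

Audio: 464 kbps = 0.464 Mbps.
documentary: 7.464 Mbps × 4080 s = 30453.1 Mb
animated explainer: 5.264 Mbps × 592 s = 3116.3 Mb
gameplay capture: 36.464 Mbps × 9180 s = 334739.5 Mb
Twitch VOD: 6.894 Mbps × 7860 s = 54186.8 Mb
TV episode: 12.644 Mbps × 2280 s = 28828.3 Mb
wedding highlight reel: 10.504 Mbps × 600 s = 6302.4 Mb
Total: 457626.5 Mb = 57203.3 MB.
= 53.27 GiB.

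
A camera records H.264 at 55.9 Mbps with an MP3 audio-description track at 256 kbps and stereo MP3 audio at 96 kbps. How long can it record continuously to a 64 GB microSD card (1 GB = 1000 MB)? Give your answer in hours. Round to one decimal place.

Audio total: 256 + 96 = 352 kbps = 0.352 Mbps.
Total bitrate: 55.9 + 0.352 = 56.252 Mbps.
Capacity: 64 GB = 512,000 Mb.
Recording time: 512,000 / 56.252 = 9,102 s ≈ 2.53 hours.

2.5 hours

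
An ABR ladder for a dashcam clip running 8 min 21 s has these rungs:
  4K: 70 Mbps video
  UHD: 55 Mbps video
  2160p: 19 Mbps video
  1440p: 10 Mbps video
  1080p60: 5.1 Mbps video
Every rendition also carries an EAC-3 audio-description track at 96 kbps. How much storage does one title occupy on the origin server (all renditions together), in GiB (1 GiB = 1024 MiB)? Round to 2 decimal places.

8 min 21 s = 501 s
Audio: 96 kbps = 0.096 Mbps.
Sum of rendition bitrates: (70+0.096) + (55+0.096) + (19+0.096) + (10+0.096) + (5.1+0.096) = 159.580 Mbps.
× 501 s = 79,950 Mb = 9,994 MB = 9.307 GiB.

9.31 GiB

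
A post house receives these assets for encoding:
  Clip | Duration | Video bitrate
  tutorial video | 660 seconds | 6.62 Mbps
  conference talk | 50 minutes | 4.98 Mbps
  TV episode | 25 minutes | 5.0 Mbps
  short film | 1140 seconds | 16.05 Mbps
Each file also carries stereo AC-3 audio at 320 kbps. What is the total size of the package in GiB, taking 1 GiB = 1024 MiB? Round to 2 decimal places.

Audio: 320 kbps = 0.320 Mbps.
tutorial video: 6.940 Mbps × 660 s = 4580.4 Mb
conference talk: 5.300 Mbps × 3000 s = 15900.0 Mb
TV episode: 5.320 Mbps × 1500 s = 7980.0 Mb
short film: 16.370 Mbps × 1140 s = 18661.8 Mb
Total: 47122.2 Mb = 5890.3 MB.
= 5.486 GiB.

5.49 GiB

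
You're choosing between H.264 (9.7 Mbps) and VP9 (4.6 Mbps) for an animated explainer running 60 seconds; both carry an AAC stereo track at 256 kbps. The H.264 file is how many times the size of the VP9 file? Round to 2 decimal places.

Audio: 256 kbps = 0.256 Mbps.
H.264: 9.956 Mbps × 60 s = 597.4 Mb = 74.670 MB.
VP9: 4.856 Mbps × 60 s = 291.4 Mb = 36.420 MB.
Ratio: 74.670 / 36.420 = 2.050.

2.05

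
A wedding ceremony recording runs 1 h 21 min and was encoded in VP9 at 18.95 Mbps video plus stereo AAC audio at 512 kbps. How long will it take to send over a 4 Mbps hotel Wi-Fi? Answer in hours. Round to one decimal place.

6.6 hours

1 h 21 min = 81 min = 4860 s
Audio: 512 kbps = 0.512 Mbps.
Total bitrate: 19.462 Mbps.
File: 19.462 Mbps × 4860 s = 94585.3 Mb.
At 4 Mbps: 94585.3 / 4 = 23646.3 s ≈ 6.57 hours.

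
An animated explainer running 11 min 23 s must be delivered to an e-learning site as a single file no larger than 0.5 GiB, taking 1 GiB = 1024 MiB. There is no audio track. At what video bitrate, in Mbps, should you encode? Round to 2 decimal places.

6.29 Mbps

Budget: 0.5 GiB = 4295.0 Mb.
11 min 23 s = 683 s
Total bitrate budget: 4295.0 Mb / 683 s = 6.288 Mbps.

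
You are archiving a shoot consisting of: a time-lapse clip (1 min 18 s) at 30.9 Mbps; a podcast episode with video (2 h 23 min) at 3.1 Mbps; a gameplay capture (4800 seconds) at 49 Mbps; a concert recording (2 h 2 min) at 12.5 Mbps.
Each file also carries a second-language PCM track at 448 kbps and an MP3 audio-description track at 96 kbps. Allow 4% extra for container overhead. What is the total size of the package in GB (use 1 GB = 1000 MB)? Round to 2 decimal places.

47.71 GB

Audio total: 448 + 96 = 544 kbps = 0.544 Mbps.
time-lapse clip: 31.444 Mbps × 78 s × 1.04 = 2550.7 Mb
podcast episode with video: 3.644 Mbps × 8580 s × 1.04 = 32516.1 Mb
gameplay capture: 49.544 Mbps × 4800 s × 1.04 = 247323.6 Mb
concert recording: 13.044 Mbps × 7320 s × 1.04 = 99301.4 Mb
Total: 381691.9 Mb = 47711.5 MB.
= 47.71 GB.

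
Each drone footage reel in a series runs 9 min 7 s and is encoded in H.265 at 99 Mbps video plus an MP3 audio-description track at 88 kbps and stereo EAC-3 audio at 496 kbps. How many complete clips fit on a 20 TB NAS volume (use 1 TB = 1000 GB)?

9 min 7 s = 547 s
Audio total: 88 + 496 = 584 kbps = 0.584 Mbps.
Total bitrate: 99.584 Mbps.
Per item: 99.584 Mbps × 547 s = 54,472 Mb = 6,809 MB.
Capacity: 20 TB = 160,000,000 Mb; 2937.26 items → 2937 complete.

2937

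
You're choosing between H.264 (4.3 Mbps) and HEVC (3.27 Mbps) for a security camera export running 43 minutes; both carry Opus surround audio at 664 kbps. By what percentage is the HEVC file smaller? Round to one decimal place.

43 min = 2580 s
Audio: 664 kbps = 0.664 Mbps.
H.264: 4.964 Mbps × 2580 s = 12807.1 Mb = 1.601 GB.
HEVC: 3.934 Mbps × 2580 s = 10149.7 Mb = 1.269 GB.
Reduction: (1 − 1.269/1.601) × 100 = 20.75%.

20.7%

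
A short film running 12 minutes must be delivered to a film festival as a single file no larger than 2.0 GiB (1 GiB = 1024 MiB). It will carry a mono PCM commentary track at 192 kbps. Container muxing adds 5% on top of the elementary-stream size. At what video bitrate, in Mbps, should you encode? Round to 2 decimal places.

22.53 Mbps

Budget: 2.0 GiB = 17179.9 Mb.
Stream payload after overhead: 17179.9 / 1.05 = 16361.8 Mb.
12 min = 720 s
Total bitrate budget: 16361.8 Mb / 720 s = 22.725 Mbps.
Audio: 192 kbps = 0.192 Mbps.
Video: 22.725 − 0.192 = 22.533 Mbps.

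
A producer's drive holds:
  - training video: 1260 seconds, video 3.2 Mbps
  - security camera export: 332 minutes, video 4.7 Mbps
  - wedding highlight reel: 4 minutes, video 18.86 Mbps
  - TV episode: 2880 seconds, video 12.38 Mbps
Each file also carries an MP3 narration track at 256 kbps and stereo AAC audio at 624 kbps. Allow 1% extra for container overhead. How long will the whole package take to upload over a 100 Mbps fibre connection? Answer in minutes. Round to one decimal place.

26.8 minutes

Audio total: 256 + 624 = 880 kbps = 0.880 Mbps.
training video: 4.080 Mbps × 1260 s × 1.01 = 5192.2 Mb
security camera export: 5.580 Mbps × 19920 s × 1.01 = 112265.1 Mb
wedding highlight reel: 19.740 Mbps × 240 s × 1.01 = 4785.0 Mb
TV episode: 13.260 Mbps × 2880 s × 1.01 = 38570.7 Mb
Total: 160813.0 Mb = 20101.6 MB.
At 100 Mbps: 160813.0 / 100 = 1608 s ≈ 26.8 minutes.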